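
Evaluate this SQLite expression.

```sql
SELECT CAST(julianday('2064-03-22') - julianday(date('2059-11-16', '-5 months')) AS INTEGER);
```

1741

Adding -5 months to 2059-11-16 gives 2059-06-16.
14 days remain in June 2059 after the 16th (30 − 16).
Full months from July 2059 through February 2064 contribute their day counts.
Then 22 days into March 2064.
Total: 14 + 31 + 31 + 30 + 31 + 30 + 31 + 31 + 29 + 31 + 30 + 31 + 30 + 31 + 31 + 30 + 31 + 30 + 31 + 31 + 28 + 31 + 30 + 31 + 30 + 31 + 31 + 30 + 31 + 30 + 31 + 31 + 28 + 31 + 30 + 31 + 30 + 31 + 31 + 30 + 31 + 30 + 31 + 31 + 28 + 31 + 30 + 31 + 30 + 31 + 31 + 30 + 31 + 30 + 31 + 31 + 29 + 22 = 1741.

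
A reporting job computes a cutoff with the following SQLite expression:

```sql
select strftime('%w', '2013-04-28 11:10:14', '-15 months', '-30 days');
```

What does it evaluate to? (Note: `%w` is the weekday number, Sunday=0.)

First apply '-15 months', '-30 days': 2013-04-28 11:10:14 → 2011-12-29 11:10:14.
2011-12-29 is a Thursday; with Sunday=0 that is 4.

4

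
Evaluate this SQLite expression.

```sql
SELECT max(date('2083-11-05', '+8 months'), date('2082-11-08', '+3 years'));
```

date('2083-11-05', '+8 months') → 2084-07-05.
date('2082-11-08', '+3 years') → 2085-11-08.
Later of the two is 2085-11-08.

2085-11-08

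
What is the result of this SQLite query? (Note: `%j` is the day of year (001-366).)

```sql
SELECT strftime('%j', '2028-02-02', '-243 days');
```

First apply '-243 days': 2028-02-02 → 2027-06-04.
Day-of-year for 2027-06-04: days since 2027-01-01 inclusive = 155, zero-padded to 155.

155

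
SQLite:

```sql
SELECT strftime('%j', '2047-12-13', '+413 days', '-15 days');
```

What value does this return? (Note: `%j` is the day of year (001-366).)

First apply '+413 days', '-15 days': 2047-12-13 → 2049-01-14.
Day-of-year for 2049-01-14: days since 2049-01-01 inclusive = 14, zero-padded to 014.

014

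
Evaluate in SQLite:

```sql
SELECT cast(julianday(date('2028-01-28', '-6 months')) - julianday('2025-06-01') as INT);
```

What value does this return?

Adding -6 months to 2028-01-28 gives 2027-07-28.
29 days remain in June 2025 after the 1st (30 − 1).
Full months from July 2025 through June 2027 contribute their day counts.
Then 28 days into July 2027.
Total: 29 + 31 + 31 + 30 + 31 + 30 + 31 + 31 + 28 + 31 + 30 + 31 + 30 + 31 + 31 + 30 + 31 + 30 + 31 + 31 + 28 + 31 + 30 + 31 + 30 + 28 = 787.

787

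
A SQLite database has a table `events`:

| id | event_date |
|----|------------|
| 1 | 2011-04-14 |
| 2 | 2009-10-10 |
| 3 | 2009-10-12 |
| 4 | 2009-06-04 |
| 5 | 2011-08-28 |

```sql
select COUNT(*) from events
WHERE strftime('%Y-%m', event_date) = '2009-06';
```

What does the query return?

1

Rows with year-month 2009-06: 2009-06-04 → 1.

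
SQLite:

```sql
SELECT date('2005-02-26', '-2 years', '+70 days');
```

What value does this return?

Adding -2 years to 2005-02-26 gives 2003-02-26.
Applying '+70 days' to 2003-02-26: counting 70 days forward gives 2003-05-07.

2003-05-07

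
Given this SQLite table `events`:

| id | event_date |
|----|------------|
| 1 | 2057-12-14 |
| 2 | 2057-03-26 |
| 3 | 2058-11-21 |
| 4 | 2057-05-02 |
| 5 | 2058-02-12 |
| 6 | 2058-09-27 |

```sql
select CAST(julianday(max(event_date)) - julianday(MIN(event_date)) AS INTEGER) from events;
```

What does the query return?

605

MIN = 2057-03-26, MAX = 2058-11-21.
5 days remain in March 2057 after the 26th (31 − 26).
Full months from April 2057 through October 2058 contribute their day counts.
Then 21 days into November 2058.
Total: 5 + 30 + 31 + 30 + 31 + 31 + 30 + 31 + 30 + 31 + 31 + 28 + 31 + 30 + 31 + 30 + 31 + 31 + 30 + 31 + 21 = 605.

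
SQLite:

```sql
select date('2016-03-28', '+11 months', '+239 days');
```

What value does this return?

Adding +11 months to 2016-03-28 gives 2017-02-28.
Applying '+239 days' to 2017-02-28: counting 239 days forward gives 2017-10-25.

2017-10-25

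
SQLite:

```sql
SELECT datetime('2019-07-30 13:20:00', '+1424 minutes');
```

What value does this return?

1424 minutes = 23h 44m; +1424 minutes from 2019-07-30 13:20:00 is 2019-07-31 13:04:00 (crosses midnight).

2019-07-31 13:04:00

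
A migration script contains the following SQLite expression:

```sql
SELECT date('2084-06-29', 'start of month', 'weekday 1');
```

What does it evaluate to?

`start of month` rewinds 2084-06-29 to 2084-06-01.
`weekday 1` advances to the next Monday; 2084-06-01 is a Thursday, so it moves forward to 2084-06-05.

2084-06-05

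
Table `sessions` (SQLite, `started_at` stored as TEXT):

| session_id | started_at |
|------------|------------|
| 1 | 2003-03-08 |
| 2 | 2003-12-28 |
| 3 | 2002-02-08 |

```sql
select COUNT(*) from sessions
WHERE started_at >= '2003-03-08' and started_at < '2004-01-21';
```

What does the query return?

2

Rows in [2003-03-08, 2004-01-21): 2003-03-08, 2003-12-28 → 2 rows.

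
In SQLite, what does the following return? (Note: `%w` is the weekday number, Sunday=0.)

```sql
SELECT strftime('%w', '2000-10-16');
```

2000-10-16 is a Monday; with Sunday=0 that is 1.

1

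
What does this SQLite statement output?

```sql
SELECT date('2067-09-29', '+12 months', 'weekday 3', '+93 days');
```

Adding +12 months to 2067-09-29 gives 2068-09-29.
`weekday 3` advances to the next Wednesday; 2068-09-29 is a Saturday, so it moves forward to 2068-10-03.
Applying '+93 days' to 2068-10-03: counting 93 days forward gives 2069-01-04.

2069-01-04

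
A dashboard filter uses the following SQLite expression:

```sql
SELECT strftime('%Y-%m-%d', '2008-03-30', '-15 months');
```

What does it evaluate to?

First apply '-15 months': 2008-03-30 → 2006-12-30.
`%Y-%m-%d` extracts the ISO date: 2006-12-30.

2006-12-30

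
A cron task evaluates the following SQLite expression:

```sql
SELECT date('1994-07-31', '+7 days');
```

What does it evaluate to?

July 1994 has 31 days; 0 remain after the 31st, so 1 days reach 1994-08-01.
Advancing 6 more days within August lands on 1994-08-07.

1994-08-07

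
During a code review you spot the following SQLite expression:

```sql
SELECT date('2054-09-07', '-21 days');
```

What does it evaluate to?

2054-08-17

Going back 7 days from 2054-09-07 reaches 2054-08-31 (last day of August, 31 days).
Going back 14 days within August lands on 2054-08-17.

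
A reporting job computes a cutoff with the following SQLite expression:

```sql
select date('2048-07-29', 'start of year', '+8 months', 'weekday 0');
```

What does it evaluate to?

`start of year` rewinds 2048-07-29 to 2048-01-01.
Adding +8 months to 2048-01-01 gives 2048-09-01.
`weekday 0` advances to the next Sunday; 2048-09-01 is a Tuesday, so it moves forward to 2048-09-06.

2048-09-06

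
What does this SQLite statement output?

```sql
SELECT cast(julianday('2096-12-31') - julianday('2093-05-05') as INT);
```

1336

26 days remain in May 2093 after the 5th (31 − 5).
Full months from June 2093 through November 2096 contribute their day counts.
Then 31 days into December 2096.
Total: 26 + 30 + 31 + 31 + 30 + 31 + 30 + 31 + 31 + 28 + 31 + 30 + 31 + 30 + 31 + 31 + 30 + 31 + 30 + 31 + 31 + 28 + 31 + 30 + 31 + 30 + 31 + 31 + 30 + 31 + 30 + 31 + 31 + 29 + 31 + 30 + 31 + 30 + 31 + 31 + 30 + 31 + 30 + 31 = 1336.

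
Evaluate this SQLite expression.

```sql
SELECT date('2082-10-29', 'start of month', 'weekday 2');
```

2082-10-06

`start of month` rewinds 2082-10-29 to 2082-10-01.
`weekday 2` advances to the next Tuesday; 2082-10-01 is a Thursday, so it moves forward to 2082-10-06.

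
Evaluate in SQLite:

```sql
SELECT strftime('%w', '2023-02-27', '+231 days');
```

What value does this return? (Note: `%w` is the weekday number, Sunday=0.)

First apply '+231 days': 2023-02-27 → 2023-10-16.
2023-10-16 is a Monday; with Sunday=0 that is 1.

1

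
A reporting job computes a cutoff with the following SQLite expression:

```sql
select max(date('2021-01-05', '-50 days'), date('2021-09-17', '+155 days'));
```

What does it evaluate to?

2022-02-19

date('2021-01-05', '-50 days') → 2020-11-16.
date('2021-09-17', '+155 days') → 2022-02-19.
Later of the two is 2022-02-19.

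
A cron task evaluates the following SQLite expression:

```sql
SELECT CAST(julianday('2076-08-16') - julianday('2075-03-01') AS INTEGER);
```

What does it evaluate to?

30 days remain in March 2075 after the 1st (31 − 1).
Full months from April 2075 through July 2076 contribute their day counts.
Then 16 days into August 2076.
Total: 30 + 30 + 31 + 30 + 31 + 31 + 30 + 31 + 30 + 31 + 31 + 29 + 31 + 30 + 31 + 30 + 31 + 16 = 534.

534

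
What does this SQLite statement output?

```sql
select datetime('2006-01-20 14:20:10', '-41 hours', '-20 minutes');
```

2006-01-18 21:00:10

-41 hours from 2006-01-20 14:20:10 is 2006-01-18 21:20:10 (crosses midnight).
-20 minutes from 2006-01-18 21:20:10 is 2006-01-18 21:00:10.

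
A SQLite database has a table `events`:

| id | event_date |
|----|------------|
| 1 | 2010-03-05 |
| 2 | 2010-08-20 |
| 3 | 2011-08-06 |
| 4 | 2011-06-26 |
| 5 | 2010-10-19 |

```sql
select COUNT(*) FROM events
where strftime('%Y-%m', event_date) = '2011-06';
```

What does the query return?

1

Rows with year-month 2011-06: 2011-06-26 → 1.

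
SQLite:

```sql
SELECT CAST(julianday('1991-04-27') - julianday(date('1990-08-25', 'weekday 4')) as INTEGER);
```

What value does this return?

240

`weekday 4` advances to the next Thursday; 1990-08-25 is a Saturday, so it moves forward to 1990-08-30.
1 day remains in August 1990 after the 30th (31 − 30).
Full months from September 1990 through March 1991 contribute their day counts.
Then 27 days into April 1991.
Total: 1 + 30 + 31 + 30 + 31 + 31 + 28 + 31 + 27 = 240.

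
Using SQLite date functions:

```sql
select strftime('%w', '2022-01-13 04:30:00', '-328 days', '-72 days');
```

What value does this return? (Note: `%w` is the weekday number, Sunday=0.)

3

First apply '-328 days', '-72 days': 2022-01-13 04:30:00 → 2020-12-09 04:30:00.
2020-12-09 is a Wednesday; with Sunday=0 that is 3.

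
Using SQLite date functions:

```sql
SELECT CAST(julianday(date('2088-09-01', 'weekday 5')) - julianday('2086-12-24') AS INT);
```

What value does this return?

`weekday 5` advances to the next Friday; 2088-09-01 is a Wednesday, so it moves forward to 2088-09-03.
7 days remain in December 2086 after the 24th (31 − 24).
Full months from January 2087 through August 2088 contribute their day counts.
Then 3 days into September 2088.
Total: 7 + 31 + 28 + 31 + 30 + 31 + 30 + 31 + 31 + 30 + 31 + 30 + 31 + 31 + 29 + 31 + 30 + 31 + 30 + 31 + 31 + 3 = 619.

619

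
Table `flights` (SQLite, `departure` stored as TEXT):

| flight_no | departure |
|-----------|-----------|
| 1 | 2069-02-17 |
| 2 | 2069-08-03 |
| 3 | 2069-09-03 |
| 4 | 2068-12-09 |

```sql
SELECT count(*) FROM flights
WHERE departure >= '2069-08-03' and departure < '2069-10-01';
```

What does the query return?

Rows in [2069-08-03, 2069-10-01): 2069-08-03, 2069-09-03 → 2 rows.

2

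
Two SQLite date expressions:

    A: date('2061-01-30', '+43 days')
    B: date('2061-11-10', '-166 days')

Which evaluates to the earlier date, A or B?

A = 2061-03-14.
B = 2061-05-28.
A is earlier.

A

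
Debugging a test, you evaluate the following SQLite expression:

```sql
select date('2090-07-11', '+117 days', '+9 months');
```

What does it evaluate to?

Applying '+117 days' to 2090-07-11: counting 117 days forward gives 2090-11-05.
Adding +9 months to 2090-11-05 gives 2091-08-05.

2091-08-05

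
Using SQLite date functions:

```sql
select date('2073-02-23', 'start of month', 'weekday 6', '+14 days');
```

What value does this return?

`start of month` rewinds 2073-02-23 to 2073-02-01.
`weekday 6` advances to the next Saturday; 2073-02-01 is a Wednesday, so it moves forward to 2073-02-04.
Advancing 14 more days within February lands on 2073-02-18.

2073-02-18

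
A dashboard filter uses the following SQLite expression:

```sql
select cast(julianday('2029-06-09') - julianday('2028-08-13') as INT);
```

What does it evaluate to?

300

18 days remain in August 2028 after the 13th (31 − 13).
Full months from September 2028 through May 2029 contribute their day counts.
Then 9 days into June 2029.
Total: 18 + 30 + 31 + 30 + 31 + 31 + 28 + 31 + 30 + 31 + 9 = 300.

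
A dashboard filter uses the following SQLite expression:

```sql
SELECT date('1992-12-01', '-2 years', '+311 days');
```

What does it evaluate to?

1991-10-08

Adding -2 years to 1992-12-01 gives 1990-12-01.
Applying '+311 days' to 1990-12-01: counting 311 days forward gives 1991-10-08.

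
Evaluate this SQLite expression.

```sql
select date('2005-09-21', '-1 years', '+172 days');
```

Adding -1 year to 2005-09-21 gives 2004-09-21.
Applying '+172 days' to 2004-09-21: counting 172 days forward gives 2005-03-12.

2005-03-12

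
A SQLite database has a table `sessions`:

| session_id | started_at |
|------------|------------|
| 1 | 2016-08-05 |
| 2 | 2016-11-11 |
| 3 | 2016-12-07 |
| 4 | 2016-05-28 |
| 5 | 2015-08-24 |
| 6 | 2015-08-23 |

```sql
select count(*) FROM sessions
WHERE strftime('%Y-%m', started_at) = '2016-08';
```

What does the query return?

Rows with year-month 2016-08: 2016-08-05 → 1.

1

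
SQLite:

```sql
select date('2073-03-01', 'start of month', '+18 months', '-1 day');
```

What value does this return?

2074-08-31

`start of month` rewinds 2073-03-01 to 2073-03-01.
Adding +18 months to 2073-03-01 gives 2074-09-01.
Going back 1 day from 2074-09-01 reaches 2074-08-31 (last day of August, 31 days).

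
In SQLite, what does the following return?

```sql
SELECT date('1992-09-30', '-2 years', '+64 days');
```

1990-12-03

Adding -2 years to 1992-09-30 gives 1990-09-30.
Applying '+64 days' to 1990-09-30: counting 64 days forward gives 1990-12-03.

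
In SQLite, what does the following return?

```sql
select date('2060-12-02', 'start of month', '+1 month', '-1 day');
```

2060-12-31

`start of month` rewinds 2060-12-02 to 2060-12-01.
Adding +1 month to 2060-12-01 gives 2061-01-01.
Going back 1 day from 2061-01-01 reaches 2060-12-31 (last day of December, 31 days).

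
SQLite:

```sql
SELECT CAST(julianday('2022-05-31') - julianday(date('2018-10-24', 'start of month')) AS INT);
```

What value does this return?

`start of month` rewinds 2018-10-24 to 2018-10-01.
30 days remain in October 2018 after the 1st (31 − 1).
Full months from November 2018 through April 2022 contribute their day counts.
Then 31 days into May 2022.
Total: 30 + 30 + 31 + 31 + 28 + 31 + 30 + 31 + 30 + 31 + 31 + 30 + 31 + 30 + 31 + 31 + 29 + 31 + 30 + 31 + 30 + 31 + 31 + 30 + 31 + 30 + 31 + 31 + 28 + 31 + 30 + 31 + 30 + 31 + 31 + 30 + 31 + 30 + 31 + 31 + 28 + 31 + 30 + 31 = 1338.

1338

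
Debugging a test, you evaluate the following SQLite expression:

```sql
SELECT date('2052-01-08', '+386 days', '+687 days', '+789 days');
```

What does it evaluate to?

Applying '+386 days' to 2052-01-08: counting 386 days forward gives 2053-01-28.
Applying '+687 days' to 2053-01-28: counting 687 days forward gives 2054-12-16.
Applying '+789 days' to 2054-12-16: counting 789 days forward gives 2057-02-12.

2057-02-12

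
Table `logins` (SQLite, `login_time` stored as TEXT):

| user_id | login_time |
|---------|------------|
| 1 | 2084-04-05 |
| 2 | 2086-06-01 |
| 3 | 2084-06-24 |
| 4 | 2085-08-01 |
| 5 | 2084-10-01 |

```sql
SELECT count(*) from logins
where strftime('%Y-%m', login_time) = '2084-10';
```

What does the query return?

Rows with year-month 2084-10: 2084-10-01 → 1.

1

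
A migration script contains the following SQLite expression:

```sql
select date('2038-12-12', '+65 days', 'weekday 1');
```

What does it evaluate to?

2039-02-21

Applying '+65 days' to 2038-12-12: counting 65 days forward gives 2039-02-15.
`weekday 1` advances to the next Monday; 2039-02-15 is a Tuesday, so it moves forward to 2039-02-21.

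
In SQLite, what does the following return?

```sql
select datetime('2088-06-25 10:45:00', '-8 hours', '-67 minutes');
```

-8 hours from 2088-06-25 10:45:00 is 2088-06-25 02:45:00.
67 minutes = 1h 7m; -67 minutes from 2088-06-25 02:45:00 is 2088-06-25 01:38:00.

2088-06-25 01:38:00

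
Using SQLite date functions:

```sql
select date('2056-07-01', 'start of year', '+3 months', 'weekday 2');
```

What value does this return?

2056-04-04

`start of year` rewinds 2056-07-01 to 2056-01-01.
Adding +3 months to 2056-01-01 gives 2056-04-01.
`weekday 2` advances to the next Tuesday; 2056-04-01 is a Saturday, so it moves forward to 2056-04-04.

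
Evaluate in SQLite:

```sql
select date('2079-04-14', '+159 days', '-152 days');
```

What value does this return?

Applying '+159 days' to 2079-04-14: counting 159 days forward gives 2079-09-20.
Applying '-152 days' to 2079-09-20: counting 152 days back gives 2079-04-21.

2079-04-21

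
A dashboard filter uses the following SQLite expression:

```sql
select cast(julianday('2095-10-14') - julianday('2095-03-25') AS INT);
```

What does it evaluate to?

6 days remain in March 2095 after the 25th (31 − 25).
Full months from April 2095 through September 2095 contribute their day counts.
Then 14 days into October 2095.
Total: 6 + 30 + 31 + 30 + 31 + 31 + 30 + 14 = 203.

203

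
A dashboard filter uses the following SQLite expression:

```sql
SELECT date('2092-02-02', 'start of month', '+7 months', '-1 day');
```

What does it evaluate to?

`start of month` rewinds 2092-02-02 to 2092-02-01.
Adding +7 months to 2092-02-01 gives 2092-09-01.
Going back 1 day from 2092-09-01 reaches 2092-08-31 (last day of August, 31 days).

2092-08-31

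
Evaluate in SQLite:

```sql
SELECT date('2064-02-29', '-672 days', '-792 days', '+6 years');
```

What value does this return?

2066-02-26

Applying '-672 days' to 2064-02-29: counting 672 days back gives 2062-04-28.
Applying '-792 days' to 2062-04-28: counting 792 days back gives 2060-02-26.
Adding +6 years to 2060-02-26 gives 2066-02-26.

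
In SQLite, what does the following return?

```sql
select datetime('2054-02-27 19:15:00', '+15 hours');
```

2054-02-28 10:15:00

+15 hours from 2054-02-27 19:15:00 is 2054-02-28 10:15:00 (crosses midnight).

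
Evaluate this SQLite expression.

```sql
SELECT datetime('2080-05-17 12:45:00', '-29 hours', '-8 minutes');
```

-29 hours from 2080-05-17 12:45:00 is 2080-05-16 07:45:00 (crosses midnight).
-8 minutes from 2080-05-16 07:45:00 is 2080-05-16 07:37:00.

2080-05-16 07:37:00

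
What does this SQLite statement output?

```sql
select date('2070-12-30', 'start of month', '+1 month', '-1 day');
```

`start of month` rewinds 2070-12-30 to 2070-12-01.
Adding +1 month to 2070-12-01 gives 2071-01-01.
Going back 1 day from 2071-01-01 reaches 2070-12-31 (last day of December, 31 days).

2070-12-31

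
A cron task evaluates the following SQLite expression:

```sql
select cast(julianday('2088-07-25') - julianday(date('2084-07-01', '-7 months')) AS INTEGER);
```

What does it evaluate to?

1698

Adding -7 months to 2084-07-01 gives 2083-12-01.
30 days remain in December 2083 after the 1st (31 − 1).
Full months from January 2084 through June 2088 contribute their day counts.
Then 25 days into July 2088.
Total: 30 + 31 + 29 + 31 + 30 + 31 + 30 + 31 + 31 + 30 + 31 + 30 + 31 + 31 + 28 + 31 + 30 + 31 + 30 + 31 + 31 + 30 + 31 + 30 + 31 + 31 + 28 + 31 + 30 + 31 + 30 + 31 + 31 + 30 + 31 + 30 + 31 + 31 + 28 + 31 + 30 + 31 + 30 + 31 + 31 + 30 + 31 + 30 + 31 + 31 + 29 + 31 + 30 + 31 + 30 + 25 = 1698.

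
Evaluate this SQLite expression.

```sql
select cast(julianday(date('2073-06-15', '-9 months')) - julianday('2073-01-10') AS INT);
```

-117

Adding -9 months to 2073-06-15 gives 2072-09-15.
15 days remain in September 2072 after the 15th (30 − 15).
October 2072: 31 days.
November 2072: 30 days.
December 2072: 31 days.
Then 10 days into January 2073.
Total: 15 + 31 + 30 + 31 + 10 = 117.
The subtraction is earlier − later, so the result is −117 → -117.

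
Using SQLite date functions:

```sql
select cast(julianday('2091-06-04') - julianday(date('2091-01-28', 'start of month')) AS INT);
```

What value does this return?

`start of month` rewinds 2091-01-28 to 2091-01-01.
30 days remain in January 2091 after the 1st (31 − 1).
February 2091: 28 days.
March 2091: 31 days.
April 2091: 30 days.
May 2091: 31 days.
Then 4 days into June 2091.
Total: 30 + 28 + 31 + 30 + 31 + 4 = 154.

154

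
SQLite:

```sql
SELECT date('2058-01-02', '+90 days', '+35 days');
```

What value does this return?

Applying '+90 days' to 2058-01-02: counting 90 days forward gives 2058-04-02.
April 2058 has 30 days; 28 remain after the 2nd, so 29 days reach 2058-05-01.
Advancing 6 more days within May lands on 2058-05-07.

2058-05-07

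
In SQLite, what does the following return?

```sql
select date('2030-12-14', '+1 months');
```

2031-01-14

Adding +1 month to 2030-12-14 gives 2031-01-14.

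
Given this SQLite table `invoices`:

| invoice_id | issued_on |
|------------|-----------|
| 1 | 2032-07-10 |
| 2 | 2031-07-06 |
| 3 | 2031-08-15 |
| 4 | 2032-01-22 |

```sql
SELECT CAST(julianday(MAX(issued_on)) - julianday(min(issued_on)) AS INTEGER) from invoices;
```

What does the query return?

370

MIN = 2031-07-06, MAX = 2032-07-10.
25 days remain in July 2031 after the 6th (31 − 6).
Full months from August 2031 through June 2032 contribute their day counts.
Then 10 days into July 2032.
Total: 25 + 31 + 30 + 31 + 30 + 31 + 31 + 29 + 31 + 30 + 31 + 30 + 10 = 370.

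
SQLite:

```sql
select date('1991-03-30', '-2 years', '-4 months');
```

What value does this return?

1988-11-30

Adding -2 years to 1991-03-30 gives 1989-03-30.
Adding -4 months to 1989-03-30 gives 1988-11-30.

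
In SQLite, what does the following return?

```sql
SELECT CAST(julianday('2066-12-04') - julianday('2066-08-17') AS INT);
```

109

14 days remain in August 2066 after the 17th (31 − 17).
September 2066: 30 days.
October 2066: 31 days.
November 2066: 30 days.
Then 4 days into December 2066.
Total: 14 + 30 + 31 + 30 + 4 = 109.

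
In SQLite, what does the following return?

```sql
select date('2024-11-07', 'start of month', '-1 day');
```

`start of month` rewinds 2024-11-07 to 2024-11-01.
Going back 1 day from 2024-11-01 reaches 2024-10-31 (last day of October, 31 days).

2024-10-31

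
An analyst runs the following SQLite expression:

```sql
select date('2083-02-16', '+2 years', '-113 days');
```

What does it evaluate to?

2084-10-26

Adding +2 years to 2083-02-16 gives 2085-02-16.
Applying '-113 days' to 2085-02-16: counting 113 days back gives 2084-10-26.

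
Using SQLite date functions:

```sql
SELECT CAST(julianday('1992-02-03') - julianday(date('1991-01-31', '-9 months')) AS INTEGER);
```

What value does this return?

Adding -9 months to 1991-01-31 targets 1990-04-31. April 1990 has only 30 days, so SQLite normalizes the 1-day overflow forward to 1990-05-01.
30 days remain in May 1990 after the 1st (31 − 1).
Full months from June 1990 through January 1992 contribute their day counts.
Then 3 days into February 1992.
Total: 30 + 30 + 31 + 31 + 30 + 31 + 30 + 31 + 31 + 28 + 31 + 30 + 31 + 30 + 31 + 31 + 30 + 31 + 30 + 31 + 31 + 3 = 643.

643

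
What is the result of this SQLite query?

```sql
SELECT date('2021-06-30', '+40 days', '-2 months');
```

June 2021 has 30 days; 0 remain after the 30th, so 1 days reach 2021-07-01.
July 2021 has 31 days; 30 remain after the 1st, so 31 days reach 2021-08-01.
Advancing 8 more days within August lands on 2021-08-09.
Adding -2 months to 2021-08-09 gives 2021-06-09.

2021-06-09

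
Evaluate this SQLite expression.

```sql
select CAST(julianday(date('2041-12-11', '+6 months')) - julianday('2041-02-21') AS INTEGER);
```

Adding +6 months to 2041-12-11 gives 2042-06-11.
7 days remain in February 2041 after the 21st (28 − 21).
Full months from March 2041 through May 2042 contribute their day counts.
Then 11 days into June 2042.
Total: 7 + 31 + 30 + 31 + 30 + 31 + 31 + 30 + 31 + 30 + 31 + 31 + 28 + 31 + 30 + 31 + 11 = 475.

475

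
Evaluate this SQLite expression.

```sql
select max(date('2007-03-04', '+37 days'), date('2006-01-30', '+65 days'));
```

date('2007-03-04', '+37 days') → 2007-04-10.
date('2006-01-30', '+65 days') → 2006-04-05.
Later of the two is 2007-04-10.

2007-04-10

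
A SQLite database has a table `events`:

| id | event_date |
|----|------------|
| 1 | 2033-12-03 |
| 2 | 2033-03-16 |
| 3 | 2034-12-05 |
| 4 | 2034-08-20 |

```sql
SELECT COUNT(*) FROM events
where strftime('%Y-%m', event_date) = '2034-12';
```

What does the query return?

Rows with year-month 2034-12: 2034-12-05 → 1.

1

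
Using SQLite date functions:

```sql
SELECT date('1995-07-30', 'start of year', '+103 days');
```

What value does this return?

1995-04-14

`start of year` rewinds 1995-07-30 to 1995-01-01.
Applying '+103 days' to 1995-01-01: counting 103 days forward gives 1995-04-14.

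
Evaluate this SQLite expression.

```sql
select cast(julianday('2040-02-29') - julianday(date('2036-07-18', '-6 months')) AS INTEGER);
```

1503

Adding -6 months to 2036-07-18 gives 2036-01-18.
13 days remain in January 2036 after the 18th (31 − 18).
Full months from February 2036 through January 2040 contribute their day counts.
Then 29 days into February 2040.
Total: 13 + 29 + 31 + 30 + 31 + 30 + 31 + 31 + 30 + 31 + 30 + 31 + 31 + 28 + 31 + 30 + 31 + 30 + 31 + 31 + 30 + 31 + 30 + 31 + 31 + 28 + 31 + 30 + 31 + 30 + 31 + 31 + 30 + 31 + 30 + 31 + 31 + 28 + 31 + 30 + 31 + 30 + 31 + 31 + 30 + 31 + 30 + 31 + 31 + 29 = 1503.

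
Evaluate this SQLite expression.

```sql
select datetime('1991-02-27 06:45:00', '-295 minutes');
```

295 minutes = 4h 55m; -295 minutes from 1991-02-27 06:45:00 is 1991-02-27 01:50:00.

1991-02-27 01:50:00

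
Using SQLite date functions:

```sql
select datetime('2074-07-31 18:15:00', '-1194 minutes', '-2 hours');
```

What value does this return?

1194 minutes = 19h 54m; -1194 minutes from 2074-07-31 18:15:00 is 2074-07-30 22:21:00 (crosses midnight).
-2 hours from 2074-07-30 22:21:00 is 2074-07-30 20:21:00.

2074-07-30 20:21:00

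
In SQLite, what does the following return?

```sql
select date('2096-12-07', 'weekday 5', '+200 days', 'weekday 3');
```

2097-06-26

`weekday 5` advances to the next Friday; 2096-12-07 is already a Friday, so it stays at 2096-12-07.
Applying '+200 days' to 2096-12-07: counting 200 days forward gives 2097-06-25.
`weekday 3` advances to the next Wednesday; 2097-06-25 is a Tuesday, so it moves forward to 2097-06-26.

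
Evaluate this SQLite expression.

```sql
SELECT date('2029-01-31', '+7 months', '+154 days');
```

2030-02-01

Adding +7 months to 2029-01-31 gives 2029-08-31.
Applying '+154 days' to 2029-08-31: counting 154 days forward gives 2030-02-01.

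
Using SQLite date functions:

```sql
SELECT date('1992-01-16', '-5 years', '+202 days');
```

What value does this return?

1987-08-06

Adding -5 years to 1992-01-16 gives 1987-01-16.
Applying '+202 days' to 1987-01-16: counting 202 days forward gives 1987-08-06.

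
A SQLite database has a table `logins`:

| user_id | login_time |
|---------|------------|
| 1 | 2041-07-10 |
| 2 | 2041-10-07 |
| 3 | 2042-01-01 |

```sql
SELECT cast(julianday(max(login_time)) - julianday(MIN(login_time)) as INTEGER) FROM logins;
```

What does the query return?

175

MIN = 2041-07-10, MAX = 2042-01-01.
21 days remain in July 2041 after the 10th (31 − 10).
August 2041: 31 days.
September 2041: 30 days.
October 2041: 31 days.
November 2041: 30 days.
December 2041: 31 days.
Then 1 day into January 2042.
Total: 21 + 31 + 30 + 31 + 30 + 31 + 1 = 175.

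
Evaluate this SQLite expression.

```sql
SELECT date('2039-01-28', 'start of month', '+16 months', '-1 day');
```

`start of month` rewinds 2039-01-28 to 2039-01-01.
Adding +16 months to 2039-01-01 gives 2040-05-01.
Going back 1 day from 2040-05-01 reaches 2040-04-30 (last day of April, 30 days).

2040-04-30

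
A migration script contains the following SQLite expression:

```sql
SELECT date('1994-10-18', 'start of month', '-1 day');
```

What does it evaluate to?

`start of month` rewinds 1994-10-18 to 1994-10-01.
Going back 1 day from 1994-10-01 reaches 1994-09-30 (last day of September, 30 days).

1994-09-30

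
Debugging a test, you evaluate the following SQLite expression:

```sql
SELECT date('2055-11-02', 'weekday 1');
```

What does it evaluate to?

2055-11-08

`weekday 1` advances to the next Monday; 2055-11-02 is a Tuesday, so it moves forward to 2055-11-08.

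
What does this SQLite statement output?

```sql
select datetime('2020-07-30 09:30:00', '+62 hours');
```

2020-08-01 23:30:00

+62 hours from 2020-07-30 09:30:00 is 2020-08-01 23:30:00 (crosses midnight).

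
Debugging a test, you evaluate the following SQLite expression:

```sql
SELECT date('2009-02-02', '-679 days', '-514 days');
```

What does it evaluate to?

Applying '-679 days' to 2009-02-02: counting 679 days back gives 2007-03-26.
Applying '-514 days' to 2007-03-26: counting 514 days back gives 2005-10-28.

2005-10-28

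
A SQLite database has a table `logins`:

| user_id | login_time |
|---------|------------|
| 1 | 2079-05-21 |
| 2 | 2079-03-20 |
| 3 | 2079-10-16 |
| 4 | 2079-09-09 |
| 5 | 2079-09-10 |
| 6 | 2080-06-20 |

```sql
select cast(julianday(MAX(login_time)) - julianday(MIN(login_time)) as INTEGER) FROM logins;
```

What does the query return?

458

MIN = 2079-03-20, MAX = 2080-06-20.
11 days remain in March 2079 after the 20th (31 − 20).
Full months from April 2079 through May 2080 contribute their day counts.
Then 20 days into June 2080.
Total: 11 + 30 + 31 + 30 + 31 + 31 + 30 + 31 + 30 + 31 + 31 + 29 + 31 + 30 + 31 + 20 = 458.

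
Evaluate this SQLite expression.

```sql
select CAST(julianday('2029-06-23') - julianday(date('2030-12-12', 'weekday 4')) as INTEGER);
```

`weekday 4` advances to the next Thursday; 2030-12-12 is already a Thursday, so it stays at 2030-12-12.
7 days remain in June 2029 after the 23rd (30 − 23).
Full months from July 2029 through November 2030 contribute their day counts.
Then 12 days into December 2030.
Total: 7 + 31 + 31 + 30 + 31 + 30 + 31 + 31 + 28 + 31 + 30 + 31 + 30 + 31 + 31 + 30 + 31 + 30 + 12 = 537.
The subtraction is earlier − later, so the result is −537 → -537.

-537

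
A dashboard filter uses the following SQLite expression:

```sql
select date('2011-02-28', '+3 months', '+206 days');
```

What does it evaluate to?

2011-12-20

Adding +3 months to 2011-02-28 gives 2011-05-28.
Applying '+206 days' to 2011-05-28: counting 206 days forward gives 2011-12-20.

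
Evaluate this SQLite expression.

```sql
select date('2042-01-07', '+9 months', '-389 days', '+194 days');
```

Adding +9 months to 2042-01-07 gives 2042-10-07.
Applying '-389 days' to 2042-10-07: counting 389 days back gives 2041-09-13.
Applying '+194 days' to 2041-09-13: counting 194 days forward gives 2042-03-26.

2042-03-26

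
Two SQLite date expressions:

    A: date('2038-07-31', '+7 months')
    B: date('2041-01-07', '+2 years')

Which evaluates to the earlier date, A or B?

A

A = 2039-03-03.
B = 2043-01-07.
A is earlier.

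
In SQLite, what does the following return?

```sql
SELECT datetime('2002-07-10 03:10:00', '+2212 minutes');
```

2002-07-11 16:02:00

2212 minutes = 36h 52m; +2212 minutes from 2002-07-10 03:10:00 is 2002-07-11 16:02:00 (crosses midnight).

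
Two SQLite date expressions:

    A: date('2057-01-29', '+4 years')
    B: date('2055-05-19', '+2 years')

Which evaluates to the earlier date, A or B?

B

A = 2061-01-29.
B = 2057-05-19.
B is earlier.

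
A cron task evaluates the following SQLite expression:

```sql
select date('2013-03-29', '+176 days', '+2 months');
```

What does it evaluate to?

Applying '+176 days' to 2013-03-29: counting 176 days forward gives 2013-09-21.
Adding +2 months to 2013-09-21 gives 2013-11-21.

2013-11-21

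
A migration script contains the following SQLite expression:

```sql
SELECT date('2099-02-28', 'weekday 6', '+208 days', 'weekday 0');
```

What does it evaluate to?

2099-09-27

`weekday 6` advances to the next Saturday; 2099-02-28 is already a Saturday, so it stays at 2099-02-28.
Applying '+208 days' to 2099-02-28: counting 208 days forward gives 2099-09-24.
`weekday 0` advances to the next Sunday; 2099-09-24 is a Thursday, so it moves forward to 2099-09-27.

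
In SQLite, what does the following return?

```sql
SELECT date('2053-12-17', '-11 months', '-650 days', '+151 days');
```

2051-09-06

Adding -11 months to 2053-12-17 gives 2053-01-17.
Applying '-650 days' to 2053-01-17: counting 650 days back gives 2051-04-08.
Applying '+151 days' to 2051-04-08: counting 151 days forward gives 2051-09-06.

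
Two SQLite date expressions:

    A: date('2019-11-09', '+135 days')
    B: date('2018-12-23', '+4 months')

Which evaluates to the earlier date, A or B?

A = 2020-03-23.
B = 2019-04-23.
B is earlier.

B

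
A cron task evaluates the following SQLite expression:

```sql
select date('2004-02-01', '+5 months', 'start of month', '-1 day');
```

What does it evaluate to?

Adding +5 months to 2004-02-01 gives 2004-07-01.
`start of month` rewinds 2004-07-01 to 2004-07-01.
Going back 1 day from 2004-07-01 reaches 2004-06-30 (last day of June, 30 days).

2004-06-30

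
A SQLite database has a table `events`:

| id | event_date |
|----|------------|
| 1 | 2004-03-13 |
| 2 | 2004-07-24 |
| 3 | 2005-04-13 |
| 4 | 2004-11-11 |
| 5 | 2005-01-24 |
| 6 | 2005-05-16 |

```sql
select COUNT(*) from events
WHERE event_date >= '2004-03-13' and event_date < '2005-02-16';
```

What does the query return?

Rows in [2004-03-13, 2005-02-16): 2004-03-13, 2004-07-24, 2004-11-11, 2005-01-24 → 4 rows.

4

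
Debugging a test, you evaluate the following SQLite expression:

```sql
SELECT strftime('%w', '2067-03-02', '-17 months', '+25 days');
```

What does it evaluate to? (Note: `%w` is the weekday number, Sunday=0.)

2

First apply '-17 months', '+25 days': 2067-03-02 → 2065-10-27.
2065-10-27 is a Tuesday; with Sunday=0 that is 2.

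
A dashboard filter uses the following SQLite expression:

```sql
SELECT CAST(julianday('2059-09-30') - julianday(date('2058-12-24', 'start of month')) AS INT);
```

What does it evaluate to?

`start of month` rewinds 2058-12-24 to 2058-12-01.
30 days remain in December 2058 after the 1st (31 − 1).
Full months from January 2059 through August 2059 contribute their day counts.
Then 30 days into September 2059.
Total: 30 + 31 + 28 + 31 + 30 + 31 + 30 + 31 + 31 + 30 = 303.

303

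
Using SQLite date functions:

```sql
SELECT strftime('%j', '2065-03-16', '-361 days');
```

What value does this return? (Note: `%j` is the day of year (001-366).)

080

First apply '-361 days': 2065-03-16 → 2064-03-20.
Day-of-year for 2064-03-20: days since 2064-01-01 inclusive = 80, zero-padded to 080.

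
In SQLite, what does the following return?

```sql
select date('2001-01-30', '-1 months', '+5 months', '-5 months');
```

2000-12-30

Adding -1 month to 2001-01-30 gives 2000-12-30.
Adding +5 months to 2000-12-30 gives 2001-05-30.
Adding -5 months to 2001-05-30 gives 2000-12-30.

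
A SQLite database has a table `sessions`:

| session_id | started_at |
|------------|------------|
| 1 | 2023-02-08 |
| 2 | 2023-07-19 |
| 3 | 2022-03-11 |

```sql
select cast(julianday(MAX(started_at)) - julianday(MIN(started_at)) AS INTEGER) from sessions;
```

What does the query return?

495

MIN = 2022-03-11, MAX = 2023-07-19.
20 days remain in March 2022 after the 11th (31 − 11).
Full months from April 2022 through June 2023 contribute their day counts.
Then 19 days into July 2023.
Total: 20 + 30 + 31 + 30 + 31 + 31 + 30 + 31 + 30 + 31 + 31 + 28 + 31 + 30 + 31 + 30 + 19 = 495.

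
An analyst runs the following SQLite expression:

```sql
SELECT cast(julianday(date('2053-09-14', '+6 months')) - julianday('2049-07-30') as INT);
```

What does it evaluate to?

1688

Adding +6 months to 2053-09-14 gives 2054-03-14.
1 day remains in July 2049 after the 30th (31 − 30).
Full months from August 2049 through February 2054 contribute their day counts.
Then 14 days into March 2054.
Total: 1 + 31 + 30 + 31 + 30 + 31 + 31 + 28 + 31 + 30 + 31 + 30 + 31 + 31 + 30 + 31 + 30 + 31 + 31 + 28 + 31 + 30 + 31 + 30 + 31 + 31 + 30 + 31 + 30 + 31 + 31 + 29 + 31 + 30 + 31 + 30 + 31 + 31 + 30 + 31 + 30 + 31 + 31 + 28 + 31 + 30 + 31 + 30 + 31 + 31 + 30 + 31 + 30 + 31 + 31 + 28 + 14 = 1688.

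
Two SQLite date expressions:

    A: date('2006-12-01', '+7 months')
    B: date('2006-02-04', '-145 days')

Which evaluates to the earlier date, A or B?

A = 2007-07-01.
B = 2005-09-12.
B is earlier.

B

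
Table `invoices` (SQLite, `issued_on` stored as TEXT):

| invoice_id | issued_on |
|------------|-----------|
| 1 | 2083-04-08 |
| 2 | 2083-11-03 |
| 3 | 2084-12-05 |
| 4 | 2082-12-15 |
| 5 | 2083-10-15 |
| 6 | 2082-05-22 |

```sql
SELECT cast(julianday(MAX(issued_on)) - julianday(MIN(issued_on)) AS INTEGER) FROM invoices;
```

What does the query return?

MIN = 2082-05-22, MAX = 2084-12-05.
9 days remain in May 2082 after the 22nd (31 − 22).
Full months from June 2082 through November 2084 contribute their day counts.
Then 5 days into December 2084.
Total: 9 + 30 + 31 + 31 + 30 + 31 + 30 + 31 + 31 + 28 + 31 + 30 + 31 + 30 + 31 + 31 + 30 + 31 + 30 + 31 + 31 + 29 + 31 + 30 + 31 + 30 + 31 + 31 + 30 + 31 + 30 + 5 = 928.

928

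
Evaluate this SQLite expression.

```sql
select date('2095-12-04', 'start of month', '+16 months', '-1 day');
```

2097-03-31

`start of month` rewinds 2095-12-04 to 2095-12-01.
Adding +16 months to 2095-12-01 gives 2097-04-01.
Going back 1 day from 2097-04-01 reaches 2097-03-31 (last day of March, 31 days).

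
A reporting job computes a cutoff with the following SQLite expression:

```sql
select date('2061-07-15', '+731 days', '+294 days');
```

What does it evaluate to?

Applying '+731 days' to 2061-07-15: counting 731 days forward gives 2063-07-16.
Applying '+294 days' to 2063-07-16: counting 294 days forward gives 2064-05-05.

2064-05-05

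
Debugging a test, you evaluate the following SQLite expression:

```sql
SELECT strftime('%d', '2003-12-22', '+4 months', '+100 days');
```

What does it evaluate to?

First apply '+4 months', '+100 days': 2003-12-22 → 2004-07-31.
`%d` extracts the 2-digit day of month: 31.

31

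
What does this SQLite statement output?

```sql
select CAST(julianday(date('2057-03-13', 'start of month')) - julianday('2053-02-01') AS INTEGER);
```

1489

`start of month` rewinds 2057-03-13 to 2057-03-01.
27 days remain in February 2053 after the 1st (28 − 1).
Full months from March 2053 through February 2057 contribute their day counts.
Then 1 day into March 2057.
Total: 27 + 31 + 30 + 31 + 30 + 31 + 31 + 30 + 31 + 30 + 31 + 31 + 28 + 31 + 30 + 31 + 30 + 31 + 31 + 30 + 31 + 30 + 31 + 31 + 28 + 31 + 30 + 31 + 30 + 31 + 31 + 30 + 31 + 30 + 31 + 31 + 29 + 31 + 30 + 31 + 30 + 31 + 31 + 30 + 31 + 30 + 31 + 31 + 28 + 1 = 1489.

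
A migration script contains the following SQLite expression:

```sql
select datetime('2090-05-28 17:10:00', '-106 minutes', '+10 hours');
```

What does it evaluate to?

2090-05-29 01:24:00

106 minutes = 1h 46m; -106 minutes from 2090-05-28 17:10:00 is 2090-05-28 15:24:00.
+10 hours from 2090-05-28 15:24:00 is 2090-05-29 01:24:00 (crosses midnight).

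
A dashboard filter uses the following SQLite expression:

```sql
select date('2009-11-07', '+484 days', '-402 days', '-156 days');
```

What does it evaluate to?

2009-08-25

Applying '+484 days' to 2009-11-07: counting 484 days forward gives 2011-03-06.
Applying '-402 days' to 2011-03-06: counting 402 days back gives 2010-01-28.
Applying '-156 days' to 2010-01-28: counting 156 days back gives 2009-08-25.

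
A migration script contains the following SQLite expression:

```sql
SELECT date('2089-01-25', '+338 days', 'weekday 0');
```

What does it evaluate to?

Applying '+338 days' to 2089-01-25: counting 338 days forward gives 2089-12-29.
`weekday 0` advances to the next Sunday; 2089-12-29 is a Thursday, so it moves forward to 2090-01-01.

2090-01-01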